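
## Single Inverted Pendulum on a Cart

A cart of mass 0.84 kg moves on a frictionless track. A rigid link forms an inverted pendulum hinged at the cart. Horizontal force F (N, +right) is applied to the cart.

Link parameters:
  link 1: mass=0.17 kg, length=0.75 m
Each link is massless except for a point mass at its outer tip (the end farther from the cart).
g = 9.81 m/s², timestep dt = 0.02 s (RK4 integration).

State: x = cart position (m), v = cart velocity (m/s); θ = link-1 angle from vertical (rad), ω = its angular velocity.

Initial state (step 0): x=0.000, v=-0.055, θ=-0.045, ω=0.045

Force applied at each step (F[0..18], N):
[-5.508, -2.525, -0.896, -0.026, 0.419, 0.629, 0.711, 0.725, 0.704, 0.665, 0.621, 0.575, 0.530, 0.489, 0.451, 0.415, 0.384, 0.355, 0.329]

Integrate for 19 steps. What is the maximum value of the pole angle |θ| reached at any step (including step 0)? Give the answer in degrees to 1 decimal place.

apply F[0]=-5.508 → step 1: x=-0.002, v=-0.184, θ=-0.042, ω=0.206
apply F[1]=-2.525 → step 2: x=-0.007, v=-0.243, θ=-0.038, ω=0.273
apply F[2]=-0.896 → step 3: x=-0.012, v=-0.263, θ=-0.032, ω=0.291
apply F[3]=-0.026 → step 4: x=-0.017, v=-0.262, θ=-0.026, ω=0.282
apply F[4]=+0.419 → step 5: x=-0.022, v=-0.251, θ=-0.021, ω=0.262
apply F[5]=+0.629 → step 6: x=-0.027, v=-0.236, θ=-0.016, ω=0.236
apply F[6]=+0.711 → step 7: x=-0.032, v=-0.218, θ=-0.011, ω=0.209
apply F[7]=+0.725 → step 8: x=-0.036, v=-0.201, θ=-0.008, ω=0.183
apply F[8]=+0.704 → step 9: x=-0.040, v=-0.184, θ=-0.004, ω=0.159
apply F[9]=+0.665 → step 10: x=-0.043, v=-0.168, θ=-0.001, ω=0.137
apply F[10]=+0.621 → step 11: x=-0.046, v=-0.153, θ=0.001, ω=0.117
apply F[11]=+0.575 → step 12: x=-0.049, v=-0.139, θ=0.004, ω=0.100
apply F[12]=+0.530 → step 13: x=-0.052, v=-0.127, θ=0.005, ω=0.084
apply F[13]=+0.489 → step 14: x=-0.054, v=-0.115, θ=0.007, ω=0.071
apply F[14]=+0.451 → step 15: x=-0.056, v=-0.105, θ=0.008, ω=0.059
apply F[15]=+0.415 → step 16: x=-0.058, v=-0.095, θ=0.009, ω=0.048
apply F[16]=+0.384 → step 17: x=-0.060, v=-0.087, θ=0.010, ω=0.039
apply F[17]=+0.355 → step 18: x=-0.062, v=-0.079, θ=0.011, ω=0.031
apply F[18]=+0.329 → step 19: x=-0.063, v=-0.071, θ=0.011, ω=0.024
Max |angle| over trajectory = 0.045 rad = 2.6°.

Answer: 2.6°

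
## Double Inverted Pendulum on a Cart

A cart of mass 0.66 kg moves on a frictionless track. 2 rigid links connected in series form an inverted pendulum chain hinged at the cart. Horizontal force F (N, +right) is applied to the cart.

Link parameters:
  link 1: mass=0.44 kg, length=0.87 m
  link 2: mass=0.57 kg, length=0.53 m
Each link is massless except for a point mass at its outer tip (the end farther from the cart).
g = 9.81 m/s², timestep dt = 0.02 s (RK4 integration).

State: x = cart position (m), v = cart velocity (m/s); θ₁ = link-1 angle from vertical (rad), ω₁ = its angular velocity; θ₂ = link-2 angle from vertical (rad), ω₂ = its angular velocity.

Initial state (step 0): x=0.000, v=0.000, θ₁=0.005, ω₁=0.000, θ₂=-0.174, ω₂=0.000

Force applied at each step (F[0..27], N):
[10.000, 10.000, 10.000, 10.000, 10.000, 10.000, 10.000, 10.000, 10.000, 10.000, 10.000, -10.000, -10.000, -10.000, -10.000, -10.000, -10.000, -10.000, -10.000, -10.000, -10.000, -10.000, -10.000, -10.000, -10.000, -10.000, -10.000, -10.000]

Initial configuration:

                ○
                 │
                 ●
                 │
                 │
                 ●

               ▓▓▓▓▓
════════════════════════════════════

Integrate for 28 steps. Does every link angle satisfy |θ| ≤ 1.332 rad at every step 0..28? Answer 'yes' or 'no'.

Answer: no

Derivation:
apply F[0]=+10.000 → step 1: x=0.003, v=0.302, θ₁=0.002, ω₁=-0.297, θ₂=-0.175, ω₂=-0.145
apply F[1]=+10.000 → step 2: x=0.012, v=0.605, θ₁=-0.007, ω₁=-0.599, θ₂=-0.180, ω₂=-0.285
apply F[2]=+10.000 → step 3: x=0.027, v=0.912, θ₁=-0.022, ω₁=-0.912, θ₂=-0.187, ω₂=-0.412
apply F[3]=+10.000 → step 4: x=0.049, v=1.223, θ₁=-0.043, ω₁=-1.239, θ₂=-0.196, ω₂=-0.522
apply F[4]=+10.000 → step 5: x=0.076, v=1.538, θ₁=-0.072, ω₁=-1.584, θ₂=-0.207, ω₂=-0.608
apply F[5]=+10.000 → step 6: x=0.110, v=1.855, θ₁=-0.107, ω₁=-1.948, θ₂=-0.220, ω₂=-0.666
apply F[6]=+10.000 → step 7: x=0.150, v=2.172, θ₁=-0.150, ω₁=-2.328, θ₂=-0.234, ω₂=-0.697
apply F[7]=+10.000 → step 8: x=0.197, v=2.482, θ₁=-0.200, ω₁=-2.715, θ₂=-0.248, ω₂=-0.705
apply F[8]=+10.000 → step 9: x=0.250, v=2.775, θ₁=-0.258, ω₁=-3.095, θ₂=-0.262, ω₂=-0.703
apply F[9]=+10.000 → step 10: x=0.308, v=3.044, θ₁=-0.324, ω₁=-3.452, θ₂=-0.276, ω₂=-0.712
apply F[10]=+10.000 → step 11: x=0.371, v=3.277, θ₁=-0.396, ω₁=-3.768, θ₂=-0.291, ω₂=-0.755
apply F[11]=-10.000 → step 12: x=0.434, v=3.008, θ₁=-0.470, ω₁=-3.591, θ₂=-0.306, ω₂=-0.724
apply F[12]=-10.000 → step 13: x=0.492, v=2.757, θ₁=-0.540, ω₁=-3.467, θ₂=-0.320, ω₂=-0.665
apply F[13]=-10.000 → step 14: x=0.544, v=2.521, θ₁=-0.609, ω₁=-3.390, θ₂=-0.332, ω₂=-0.580
apply F[14]=-10.000 → step 15: x=0.592, v=2.294, θ₁=-0.676, ω₁=-3.352, θ₂=-0.343, ω₂=-0.471
apply F[15]=-10.000 → step 16: x=0.636, v=2.074, θ₁=-0.743, ω₁=-3.347, θ₂=-0.351, ω₂=-0.344
apply F[16]=-10.000 → step 17: x=0.675, v=1.856, θ₁=-0.810, ω₁=-3.370, θ₂=-0.356, ω₂=-0.203
apply F[17]=-10.000 → step 18: x=0.710, v=1.637, θ₁=-0.878, ω₁=-3.416, θ₂=-0.359, ω₂=-0.055
apply F[18]=-10.000 → step 19: x=0.741, v=1.413, θ₁=-0.947, ω₁=-3.481, θ₂=-0.358, ω₂=0.095
apply F[19]=-10.000 → step 20: x=0.767, v=1.184, θ₁=-1.017, ω₁=-3.563, θ₂=-0.355, ω₂=0.242
apply F[20]=-10.000 → step 21: x=0.788, v=0.947, θ₁=-1.089, ω₁=-3.660, θ₂=-0.349, ω₂=0.380
apply F[21]=-10.000 → step 22: x=0.805, v=0.700, θ₁=-1.164, ω₁=-3.771, θ₂=-0.340, ω₂=0.503
apply F[22]=-10.000 → step 23: x=0.816, v=0.441, θ₁=-1.240, ω₁=-3.895, θ₂=-0.329, ω₂=0.607
apply F[23]=-10.000 → step 24: x=0.822, v=0.171, θ₁=-1.320, ω₁=-4.035, θ₂=-0.316, ω₂=0.684
apply F[24]=-10.000 → step 25: x=0.823, v=-0.114, θ₁=-1.402, ω₁=-4.192, θ₂=-0.302, ω₂=0.730
apply F[25]=-10.000 → step 26: x=0.818, v=-0.415, θ₁=-1.487, ω₁=-4.370, θ₂=-0.287, ω₂=0.735
apply F[26]=-10.000 → step 27: x=0.806, v=-0.734, θ₁=-1.577, ω₁=-4.573, θ₂=-0.273, ω₂=0.693
apply F[27]=-10.000 → step 28: x=0.788, v=-1.074, θ₁=-1.671, ω₁=-4.809, θ₂=-0.260, ω₂=0.590
Max |angle| over trajectory = 1.671 rad; bound = 1.332 → exceeded.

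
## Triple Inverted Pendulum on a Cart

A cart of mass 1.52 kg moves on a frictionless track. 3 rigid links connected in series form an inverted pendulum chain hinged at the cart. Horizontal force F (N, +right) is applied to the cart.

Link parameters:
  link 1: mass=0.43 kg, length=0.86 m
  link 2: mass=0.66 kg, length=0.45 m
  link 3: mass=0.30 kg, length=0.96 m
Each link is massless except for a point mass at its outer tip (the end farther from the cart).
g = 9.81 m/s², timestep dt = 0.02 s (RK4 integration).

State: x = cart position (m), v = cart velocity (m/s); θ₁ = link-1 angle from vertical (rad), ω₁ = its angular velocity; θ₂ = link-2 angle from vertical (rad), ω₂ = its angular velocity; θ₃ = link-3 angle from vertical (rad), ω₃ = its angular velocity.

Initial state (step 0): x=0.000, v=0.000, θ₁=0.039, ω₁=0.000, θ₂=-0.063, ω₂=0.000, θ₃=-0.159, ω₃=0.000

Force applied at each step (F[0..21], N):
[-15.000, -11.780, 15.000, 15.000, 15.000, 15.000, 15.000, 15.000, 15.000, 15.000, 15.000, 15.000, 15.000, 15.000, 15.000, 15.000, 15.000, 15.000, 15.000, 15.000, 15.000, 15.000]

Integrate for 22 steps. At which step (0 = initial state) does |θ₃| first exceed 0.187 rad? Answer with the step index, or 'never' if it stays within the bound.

Answer: 13

Derivation:
apply F[0]=-15.000 → step 1: x=-0.002, v=-0.204, θ₁=0.042, ω₁=0.295, θ₂=-0.064, ω₂=-0.118, θ₃=-0.159, ω₃=-0.026
apply F[1]=-11.780 → step 2: x=-0.008, v=-0.367, θ₁=0.050, ω₁=0.545, θ₂=-0.068, ω₂=-0.245, θ₃=-0.160, ω₃=-0.052
apply F[2]=+15.000 → step 3: x=-0.013, v=-0.179, θ₁=0.060, ω₁=0.403, θ₂=-0.074, ω₂=-0.403, θ₃=-0.161, ω₃=-0.078
apply F[3]=+15.000 → step 4: x=-0.015, v=0.007, θ₁=0.067, ω₁=0.272, θ₂=-0.084, ω₂=-0.585, θ₃=-0.163, ω₃=-0.102
apply F[4]=+15.000 → step 5: x=-0.013, v=0.192, θ₁=0.071, ω₁=0.151, θ₂=-0.098, ω₂=-0.792, θ₃=-0.165, ω₃=-0.123
apply F[5]=+15.000 → step 6: x=-0.007, v=0.377, θ₁=0.073, ω₁=0.038, θ₂=-0.116, ω₂=-1.023, θ₃=-0.168, ω₃=-0.140
apply F[6]=+15.000 → step 7: x=0.002, v=0.562, θ₁=0.072, ω₁=-0.069, θ₂=-0.139, ω₂=-1.278, θ₃=-0.171, ω₃=-0.151
apply F[7]=+15.000 → step 8: x=0.015, v=0.748, θ₁=0.070, ω₁=-0.172, θ₂=-0.167, ω₂=-1.557, θ₃=-0.174, ω₃=-0.156
apply F[8]=+15.000 → step 9: x=0.032, v=0.935, θ₁=0.065, ω₁=-0.274, θ₂=-0.201, ω₂=-1.856, θ₃=-0.177, ω₃=-0.155
apply F[9]=+15.000 → step 10: x=0.053, v=1.124, θ₁=0.059, ω₁=-0.380, θ₂=-0.242, ω₂=-2.171, θ₃=-0.180, ω₃=-0.146
apply F[10]=+15.000 → step 11: x=0.077, v=1.314, θ₁=0.050, ω₁=-0.493, θ₂=-0.288, ω₂=-2.496, θ₃=-0.183, ω₃=-0.131
apply F[11]=+15.000 → step 12: x=0.105, v=1.506, θ₁=0.039, ω₁=-0.619, θ₂=-0.341, ω₂=-2.820, θ₃=-0.185, ω₃=-0.113
apply F[12]=+15.000 → step 13: x=0.137, v=1.701, θ₁=0.025, ω₁=-0.763, θ₂=-0.401, ω₂=-3.132, θ₃=-0.187, ω₃=-0.093
apply F[13]=+15.000 → step 14: x=0.173, v=1.896, θ₁=0.008, ω₁=-0.931, θ₂=-0.466, ω₂=-3.421, θ₃=-0.189, ω₃=-0.075
apply F[14]=+15.000 → step 15: x=0.213, v=2.094, θ₁=-0.012, ω₁=-1.128, θ₂=-0.537, ω₂=-3.675, θ₃=-0.191, ω₃=-0.062
apply F[15]=+15.000 → step 16: x=0.257, v=2.292, θ₁=-0.037, ω₁=-1.354, θ₂=-0.613, ω₂=-3.884, θ₃=-0.192, ω₃=-0.058
apply F[16]=+15.000 → step 17: x=0.305, v=2.492, θ₁=-0.067, ω₁=-1.613, θ₂=-0.692, ω₂=-4.040, θ₃=-0.193, ω₃=-0.066
apply F[17]=+15.000 → step 18: x=0.357, v=2.691, θ₁=-0.102, ω₁=-1.904, θ₂=-0.774, ω₂=-4.135, θ₃=-0.194, ω₃=-0.086
apply F[18]=+15.000 → step 19: x=0.413, v=2.889, θ₁=-0.143, ω₁=-2.226, θ₂=-0.857, ω₂=-4.160, θ₃=-0.196, ω₃=-0.120
apply F[19]=+15.000 → step 20: x=0.472, v=3.086, θ₁=-0.191, ω₁=-2.574, θ₂=-0.940, ω₂=-4.105, θ₃=-0.199, ω₃=-0.169
apply F[20]=+15.000 → step 21: x=0.536, v=3.278, θ₁=-0.246, ω₁=-2.947, θ₂=-1.021, ω₂=-3.960, θ₃=-0.203, ω₃=-0.231
apply F[21]=+15.000 → step 22: x=0.603, v=3.465, θ₁=-0.309, ω₁=-3.339, θ₂=-1.098, ω₂=-3.712, θ₃=-0.209, ω₃=-0.306
|θ₃| = 0.1875 > 0.187 first at step 13.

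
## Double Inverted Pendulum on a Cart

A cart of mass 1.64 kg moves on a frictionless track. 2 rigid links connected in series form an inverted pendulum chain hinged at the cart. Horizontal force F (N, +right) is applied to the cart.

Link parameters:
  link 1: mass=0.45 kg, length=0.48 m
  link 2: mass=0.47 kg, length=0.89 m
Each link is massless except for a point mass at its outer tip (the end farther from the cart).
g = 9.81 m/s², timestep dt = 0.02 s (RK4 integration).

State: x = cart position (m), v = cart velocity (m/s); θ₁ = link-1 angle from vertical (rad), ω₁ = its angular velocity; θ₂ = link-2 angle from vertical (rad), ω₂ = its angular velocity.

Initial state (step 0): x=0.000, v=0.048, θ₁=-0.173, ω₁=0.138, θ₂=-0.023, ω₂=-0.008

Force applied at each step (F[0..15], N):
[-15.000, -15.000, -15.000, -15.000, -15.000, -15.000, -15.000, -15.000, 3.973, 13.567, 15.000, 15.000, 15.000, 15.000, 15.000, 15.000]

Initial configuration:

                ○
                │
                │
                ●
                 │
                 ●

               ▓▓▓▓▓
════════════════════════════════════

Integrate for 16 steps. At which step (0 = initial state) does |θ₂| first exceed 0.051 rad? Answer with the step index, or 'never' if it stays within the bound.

Answer: 14

Derivation:
apply F[0]=-15.000 → step 1: x=-0.001, v=-0.114, θ₁=-0.168, ω₁=0.333, θ₂=-0.022, ω₂=0.065
apply F[1]=-15.000 → step 2: x=-0.005, v=-0.278, θ₁=-0.160, ω₁=0.537, θ₂=-0.020, ω₂=0.135
apply F[2]=-15.000 → step 3: x=-0.012, v=-0.443, θ₁=-0.147, ω₁=0.752, θ₂=-0.017, ω₂=0.200
apply F[3]=-15.000 → step 4: x=-0.022, v=-0.609, θ₁=-0.129, ω₁=0.986, θ₂=-0.012, ω₂=0.258
apply F[4]=-15.000 → step 5: x=-0.036, v=-0.779, θ₁=-0.107, ω₁=1.241, θ₂=-0.007, ω₂=0.308
apply F[5]=-15.000 → step 6: x=-0.053, v=-0.952, θ₁=-0.080, ω₁=1.525, θ₂=-0.000, ω₂=0.348
apply F[6]=-15.000 → step 7: x=-0.074, v=-1.129, θ₁=-0.046, ω₁=1.840, θ₂=0.007, ω₂=0.375
apply F[7]=-15.000 → step 8: x=-0.099, v=-1.309, θ₁=-0.006, ω₁=2.192, θ₂=0.015, ω₂=0.389
apply F[8]=+3.973 → step 9: x=-0.124, v=-1.262, θ₁=0.037, ω₁=2.100, θ₂=0.023, ω₂=0.390
apply F[9]=+13.567 → step 10: x=-0.148, v=-1.102, θ₁=0.076, ω₁=1.802, θ₂=0.030, ω₂=0.378
apply F[10]=+15.000 → step 11: x=-0.168, v=-0.929, θ₁=0.109, ω₁=1.503, θ₂=0.038, ω₂=0.353
apply F[11]=+15.000 → step 12: x=-0.185, v=-0.759, θ₁=0.136, ω₁=1.238, θ₂=0.044, ω₂=0.316
apply F[12]=+15.000 → step 13: x=-0.199, v=-0.593, θ₁=0.159, ω₁=1.000, θ₂=0.050, ω₂=0.269
apply F[13]=+15.000 → step 14: x=-0.209, v=-0.430, θ₁=0.177, ω₁=0.785, θ₂=0.055, ω₂=0.214
apply F[14]=+15.000 → step 15: x=-0.216, v=-0.269, θ₁=0.190, ω₁=0.589, θ₂=0.059, ω₂=0.152
apply F[15]=+15.000 → step 16: x=-0.220, v=-0.110, θ₁=0.200, ω₁=0.406, θ₂=0.061, ω₂=0.084
|θ₂| = 0.055 > 0.051 first at step 14.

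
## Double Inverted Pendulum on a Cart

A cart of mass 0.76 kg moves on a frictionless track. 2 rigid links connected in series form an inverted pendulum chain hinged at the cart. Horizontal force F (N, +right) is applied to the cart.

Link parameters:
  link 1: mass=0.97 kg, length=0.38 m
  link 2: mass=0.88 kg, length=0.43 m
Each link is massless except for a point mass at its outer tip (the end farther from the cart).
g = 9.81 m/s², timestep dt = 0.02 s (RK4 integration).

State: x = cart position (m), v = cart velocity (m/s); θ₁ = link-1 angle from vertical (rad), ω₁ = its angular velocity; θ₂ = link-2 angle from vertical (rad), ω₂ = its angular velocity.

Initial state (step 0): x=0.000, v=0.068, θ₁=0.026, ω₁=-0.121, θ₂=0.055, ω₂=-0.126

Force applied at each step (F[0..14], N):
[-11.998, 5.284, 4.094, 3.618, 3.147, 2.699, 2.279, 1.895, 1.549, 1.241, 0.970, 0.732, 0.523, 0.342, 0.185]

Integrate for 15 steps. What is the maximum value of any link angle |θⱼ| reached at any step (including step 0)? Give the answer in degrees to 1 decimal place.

apply F[0]=-11.998 → step 1: x=-0.002, v=-0.260, θ₁=0.032, ω₁=0.745, θ₂=0.053, ω₂=-0.104
apply F[1]=+5.284 → step 2: x=-0.006, v=-0.140, θ₁=0.044, ω₁=0.442, θ₂=0.051, ω₂=-0.093
apply F[2]=+4.094 → step 3: x=-0.008, v=-0.055, θ₁=0.051, ω₁=0.244, θ₂=0.049, ω₂=-0.091
apply F[3]=+3.618 → step 4: x=-0.008, v=0.014, θ₁=0.054, ω₁=0.090, θ₂=0.047, ω₂=-0.095
apply F[4]=+3.147 → step 5: x=-0.007, v=0.071, θ₁=0.055, ω₁=-0.026, θ₂=0.045, ω₂=-0.103
apply F[5]=+2.699 → step 6: x=-0.006, v=0.116, θ₁=0.053, ω₁=-0.111, θ₂=0.043, ω₂=-0.112
apply F[6]=+2.279 → step 7: x=-0.003, v=0.150, θ₁=0.051, ω₁=-0.170, θ₂=0.041, ω₂=-0.121
apply F[7]=+1.895 → step 8: x=0.000, v=0.177, θ₁=0.047, ω₁=-0.210, θ₂=0.038, ω₂=-0.129
apply F[8]=+1.549 → step 9: x=0.004, v=0.196, θ₁=0.042, ω₁=-0.234, θ₂=0.035, ω₂=-0.136
apply F[9]=+1.241 → step 10: x=0.008, v=0.210, θ₁=0.038, ω₁=-0.247, θ₂=0.033, ω₂=-0.142
apply F[10]=+0.970 → step 11: x=0.012, v=0.219, θ₁=0.033, ω₁=-0.250, θ₂=0.030, ω₂=-0.145
apply F[11]=+0.732 → step 12: x=0.017, v=0.223, θ₁=0.028, ω₁=-0.246, θ₂=0.027, ω₂=-0.147
apply F[12]=+0.523 → step 13: x=0.021, v=0.225, θ₁=0.023, ω₁=-0.237, θ₂=0.024, ω₂=-0.147
apply F[13]=+0.342 → step 14: x=0.026, v=0.224, θ₁=0.018, ω₁=-0.225, θ₂=0.021, ω₂=-0.145
apply F[14]=+0.185 → step 15: x=0.030, v=0.222, θ₁=0.014, ω₁=-0.211, θ₂=0.018, ω₂=-0.142
Max |angle| over trajectory = 0.055 rad = 3.2°.

Answer: 3.2°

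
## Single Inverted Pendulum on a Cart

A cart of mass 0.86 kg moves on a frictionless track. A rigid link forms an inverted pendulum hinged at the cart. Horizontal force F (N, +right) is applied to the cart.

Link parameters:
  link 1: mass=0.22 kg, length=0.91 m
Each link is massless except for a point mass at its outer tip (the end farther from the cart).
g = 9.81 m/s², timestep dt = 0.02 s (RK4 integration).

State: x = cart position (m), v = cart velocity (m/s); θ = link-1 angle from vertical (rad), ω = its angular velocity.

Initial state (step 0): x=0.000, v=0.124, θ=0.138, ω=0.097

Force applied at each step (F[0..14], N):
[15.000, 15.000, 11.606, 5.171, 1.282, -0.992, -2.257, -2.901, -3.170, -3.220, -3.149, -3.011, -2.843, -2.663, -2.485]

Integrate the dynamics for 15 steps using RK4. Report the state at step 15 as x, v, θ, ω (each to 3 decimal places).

Answer: x=0.266, v=0.587, θ=-0.045, ω=-0.269

Derivation:
apply F[0]=+15.000 → step 1: x=0.006, v=0.464, θ=0.137, ω=-0.244
apply F[1]=+15.000 → step 2: x=0.019, v=0.805, θ=0.128, ω=-0.587
apply F[2]=+11.606 → step 3: x=0.037, v=1.068, θ=0.114, ω=-0.847
apply F[3]=+5.171 → step 4: x=0.060, v=1.183, θ=0.096, ω=-0.951
apply F[4]=+1.282 → step 5: x=0.084, v=1.209, θ=0.077, ω=-0.960
apply F[5]=-0.992 → step 6: x=0.108, v=1.183, θ=0.058, ω=-0.917
apply F[6]=-2.257 → step 7: x=0.131, v=1.128, θ=0.040, ω=-0.846
apply F[7]=-2.901 → step 8: x=0.153, v=1.059, θ=0.024, ω=-0.764
apply F[8]=-3.170 → step 9: x=0.173, v=0.985, θ=0.010, ω=-0.678
apply F[9]=-3.220 → step 10: x=0.192, v=0.910, θ=-0.003, ω=-0.595
apply F[10]=-3.149 → step 11: x=0.210, v=0.837, θ=-0.014, ω=-0.517
apply F[11]=-3.011 → step 12: x=0.226, v=0.768, θ=-0.024, ω=-0.445
apply F[12]=-2.843 → step 13: x=0.240, v=0.703, θ=-0.032, ω=-0.380
apply F[13]=-2.663 → step 14: x=0.254, v=0.643, θ=-0.039, ω=-0.321
apply F[14]=-2.485 → step 15: x=0.266, v=0.587, θ=-0.045, ω=-0.269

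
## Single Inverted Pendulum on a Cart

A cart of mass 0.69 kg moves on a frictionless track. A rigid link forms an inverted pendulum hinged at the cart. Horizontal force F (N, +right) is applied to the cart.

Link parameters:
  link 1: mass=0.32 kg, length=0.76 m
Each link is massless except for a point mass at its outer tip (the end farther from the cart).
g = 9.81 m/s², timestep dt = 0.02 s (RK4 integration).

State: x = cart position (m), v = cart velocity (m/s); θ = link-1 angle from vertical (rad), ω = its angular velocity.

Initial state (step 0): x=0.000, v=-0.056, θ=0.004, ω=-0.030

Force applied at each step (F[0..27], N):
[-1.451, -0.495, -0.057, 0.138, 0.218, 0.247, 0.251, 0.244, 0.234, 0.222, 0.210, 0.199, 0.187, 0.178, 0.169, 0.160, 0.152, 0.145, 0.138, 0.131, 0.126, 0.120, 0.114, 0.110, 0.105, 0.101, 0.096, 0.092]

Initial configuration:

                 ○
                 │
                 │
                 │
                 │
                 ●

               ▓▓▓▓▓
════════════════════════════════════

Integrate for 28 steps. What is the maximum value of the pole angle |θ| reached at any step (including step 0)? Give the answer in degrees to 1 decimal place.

Answer: 0.6°

Derivation:
apply F[0]=-1.451 → step 1: x=-0.002, v=-0.098, θ=0.004, ω=0.027
apply F[1]=-0.495 → step 2: x=-0.004, v=-0.113, θ=0.005, ω=0.047
apply F[2]=-0.057 → step 3: x=-0.006, v=-0.115, θ=0.006, ω=0.051
apply F[3]=+0.138 → step 4: x=-0.008, v=-0.112, θ=0.007, ω=0.049
apply F[4]=+0.218 → step 5: x=-0.010, v=-0.106, θ=0.008, ω=0.043
apply F[5]=+0.247 → step 6: x=-0.012, v=-0.100, θ=0.008, ω=0.037
apply F[6]=+0.251 → step 7: x=-0.014, v=-0.093, θ=0.009, ω=0.030
apply F[7]=+0.244 → step 8: x=-0.016, v=-0.087, θ=0.010, ω=0.024
apply F[8]=+0.234 → step 9: x=-0.018, v=-0.081, θ=0.010, ω=0.019
apply F[9]=+0.222 → step 10: x=-0.019, v=-0.076, θ=0.010, ω=0.015
apply F[10]=+0.210 → step 11: x=-0.021, v=-0.071, θ=0.011, ω=0.011
apply F[11]=+0.199 → step 12: x=-0.022, v=-0.066, θ=0.011, ω=0.007
apply F[12]=+0.187 → step 13: x=-0.024, v=-0.061, θ=0.011, ω=0.004
apply F[13]=+0.178 → step 14: x=-0.025, v=-0.057, θ=0.011, ω=0.001
apply F[14]=+0.169 → step 15: x=-0.026, v=-0.053, θ=0.011, ω=-0.001
apply F[15]=+0.160 → step 16: x=-0.027, v=-0.050, θ=0.011, ω=-0.003
apply F[16]=+0.152 → step 17: x=-0.028, v=-0.046, θ=0.011, ω=-0.004
apply F[17]=+0.145 → step 18: x=-0.029, v=-0.043, θ=0.011, ω=-0.006
apply F[18]=+0.138 → step 19: x=-0.030, v=-0.040, θ=0.011, ω=-0.007
apply F[19]=+0.131 → step 20: x=-0.030, v=-0.037, θ=0.011, ω=-0.008
apply F[20]=+0.126 → step 21: x=-0.031, v=-0.034, θ=0.010, ω=-0.009
apply F[21]=+0.120 → step 22: x=-0.032, v=-0.032, θ=0.010, ω=-0.010
apply F[22]=+0.114 → step 23: x=-0.032, v=-0.029, θ=0.010, ω=-0.010
apply F[23]=+0.110 → step 24: x=-0.033, v=-0.027, θ=0.010, ω=-0.011
apply F[24]=+0.105 → step 25: x=-0.033, v=-0.025, θ=0.010, ω=-0.011
apply F[25]=+0.101 → step 26: x=-0.034, v=-0.023, θ=0.009, ω=-0.011
apply F[26]=+0.096 → step 27: x=-0.034, v=-0.021, θ=0.009, ω=-0.011
apply F[27]=+0.092 → step 28: x=-0.035, v=-0.019, θ=0.009, ω=-0.012
Max |angle| over trajectory = 0.011 rad = 0.6°.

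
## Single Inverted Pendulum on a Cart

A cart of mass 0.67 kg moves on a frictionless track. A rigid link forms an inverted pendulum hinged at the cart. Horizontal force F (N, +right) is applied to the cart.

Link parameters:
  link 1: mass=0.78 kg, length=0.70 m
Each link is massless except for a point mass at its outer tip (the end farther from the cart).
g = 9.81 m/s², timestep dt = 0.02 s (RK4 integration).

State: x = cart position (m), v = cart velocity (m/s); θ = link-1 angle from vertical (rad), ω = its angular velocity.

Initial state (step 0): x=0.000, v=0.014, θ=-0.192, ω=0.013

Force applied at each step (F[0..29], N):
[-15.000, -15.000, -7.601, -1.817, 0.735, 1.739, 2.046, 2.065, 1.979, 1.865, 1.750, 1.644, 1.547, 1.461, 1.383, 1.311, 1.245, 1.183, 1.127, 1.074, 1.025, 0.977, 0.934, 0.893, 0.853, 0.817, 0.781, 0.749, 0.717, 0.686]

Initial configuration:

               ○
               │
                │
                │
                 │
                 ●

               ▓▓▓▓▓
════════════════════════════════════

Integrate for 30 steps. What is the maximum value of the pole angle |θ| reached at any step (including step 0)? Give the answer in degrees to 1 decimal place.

Answer: 11.0°

Derivation:
apply F[0]=-15.000 → step 1: x=-0.004, v=-0.375, θ=-0.187, ω=0.506
apply F[1]=-15.000 → step 2: x=-0.015, v=-0.770, θ=-0.172, ω=1.011
apply F[2]=-7.601 → step 3: x=-0.032, v=-0.958, θ=-0.149, ω=1.231
apply F[3]=-1.817 → step 4: x=-0.052, v=-0.984, θ=-0.125, ω=1.230
apply F[4]=+0.735 → step 5: x=-0.071, v=-0.940, θ=-0.101, ω=1.136
apply F[5]=+1.739 → step 6: x=-0.089, v=-0.870, θ=-0.080, ω=1.011
apply F[6]=+2.046 → step 7: x=-0.106, v=-0.795, θ=-0.061, ω=0.884
apply F[7]=+2.065 → step 8: x=-0.121, v=-0.722, θ=-0.044, ω=0.765
apply F[8]=+1.979 → step 9: x=-0.135, v=-0.655, θ=-0.030, ω=0.659
apply F[9]=+1.865 → step 10: x=-0.147, v=-0.594, θ=-0.018, ω=0.566
apply F[10]=+1.750 → step 11: x=-0.158, v=-0.539, θ=-0.007, ω=0.483
apply F[11]=+1.644 → step 12: x=-0.169, v=-0.489, θ=0.002, ω=0.412
apply F[12]=+1.547 → step 13: x=-0.178, v=-0.444, θ=0.009, ω=0.349
apply F[13]=+1.461 → step 14: x=-0.187, v=-0.404, θ=0.016, ω=0.294
apply F[14]=+1.383 → step 15: x=-0.194, v=-0.367, θ=0.021, ω=0.247
apply F[15]=+1.311 → step 16: x=-0.201, v=-0.333, θ=0.026, ω=0.205
apply F[16]=+1.245 → step 17: x=-0.208, v=-0.302, θ=0.029, ω=0.169
apply F[17]=+1.183 → step 18: x=-0.213, v=-0.274, θ=0.032, ω=0.137
apply F[18]=+1.127 → step 19: x=-0.219, v=-0.248, θ=0.035, ω=0.109
apply F[19]=+1.074 → step 20: x=-0.223, v=-0.224, θ=0.037, ω=0.086
apply F[20]=+1.025 → step 21: x=-0.228, v=-0.202, θ=0.038, ω=0.065
apply F[21]=+0.977 → step 22: x=-0.231, v=-0.182, θ=0.039, ω=0.047
apply F[22]=+0.934 → step 23: x=-0.235, v=-0.163, θ=0.040, ω=0.031
apply F[23]=+0.893 → step 24: x=-0.238, v=-0.146, θ=0.041, ω=0.018
apply F[24]=+0.853 → step 25: x=-0.241, v=-0.129, θ=0.041, ω=0.006
apply F[25]=+0.817 → step 26: x=-0.243, v=-0.114, θ=0.041, ω=-0.004
apply F[26]=+0.781 → step 27: x=-0.245, v=-0.100, θ=0.041, ω=-0.012
apply F[27]=+0.749 → step 28: x=-0.247, v=-0.087, θ=0.040, ω=-0.020
apply F[28]=+0.717 → step 29: x=-0.249, v=-0.075, θ=0.040, ω=-0.026
apply F[29]=+0.686 → step 30: x=-0.250, v=-0.064, θ=0.039, ω=-0.031
Max |angle| over trajectory = 0.192 rad = 11.0°.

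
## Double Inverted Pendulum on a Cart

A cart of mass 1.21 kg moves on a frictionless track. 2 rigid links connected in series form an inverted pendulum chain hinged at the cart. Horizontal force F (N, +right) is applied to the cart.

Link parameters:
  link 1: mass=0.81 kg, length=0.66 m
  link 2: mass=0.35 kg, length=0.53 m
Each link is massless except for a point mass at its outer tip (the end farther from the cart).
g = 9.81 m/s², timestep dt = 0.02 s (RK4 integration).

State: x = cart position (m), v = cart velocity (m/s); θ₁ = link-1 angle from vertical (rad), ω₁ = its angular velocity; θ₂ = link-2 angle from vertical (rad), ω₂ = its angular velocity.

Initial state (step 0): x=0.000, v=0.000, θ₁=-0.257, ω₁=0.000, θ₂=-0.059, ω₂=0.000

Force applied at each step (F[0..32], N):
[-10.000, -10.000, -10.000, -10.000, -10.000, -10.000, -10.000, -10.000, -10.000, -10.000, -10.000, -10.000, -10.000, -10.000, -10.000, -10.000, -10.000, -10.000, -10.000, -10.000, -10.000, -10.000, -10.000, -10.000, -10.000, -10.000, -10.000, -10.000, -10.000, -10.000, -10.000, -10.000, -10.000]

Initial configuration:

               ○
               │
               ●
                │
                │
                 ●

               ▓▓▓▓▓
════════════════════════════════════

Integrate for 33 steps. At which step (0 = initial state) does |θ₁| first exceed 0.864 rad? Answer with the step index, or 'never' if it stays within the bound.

Answer: 30

Derivation:
apply F[0]=-10.000 → step 1: x=-0.001, v=-0.113, θ₁=-0.256, ω₁=0.063, θ₂=-0.058, ω₂=0.114
apply F[1]=-10.000 → step 2: x=-0.005, v=-0.226, θ₁=-0.254, ω₁=0.127, θ₂=-0.054, ω₂=0.229
apply F[2]=-10.000 → step 3: x=-0.010, v=-0.340, θ₁=-0.251, ω₁=0.192, θ₂=-0.049, ω₂=0.345
apply F[3]=-10.000 → step 4: x=-0.018, v=-0.455, θ₁=-0.247, ω₁=0.260, θ₂=-0.041, ω₂=0.462
apply F[4]=-10.000 → step 5: x=-0.028, v=-0.571, θ₁=-0.241, ω₁=0.331, θ₂=-0.030, ω₂=0.580
apply F[5]=-10.000 → step 6: x=-0.041, v=-0.689, θ₁=-0.234, ω₁=0.406, θ₂=-0.017, ω₂=0.701
apply F[6]=-10.000 → step 7: x=-0.056, v=-0.808, θ₁=-0.225, ω₁=0.486, θ₂=-0.002, ω₂=0.824
apply F[7]=-10.000 → step 8: x=-0.073, v=-0.930, θ₁=-0.214, ω₁=0.573, θ₂=0.016, ω₂=0.950
apply F[8]=-10.000 → step 9: x=-0.093, v=-1.055, θ₁=-0.202, ω₁=0.668, θ₂=0.036, ω₂=1.078
apply F[9]=-10.000 → step 10: x=-0.116, v=-1.183, θ₁=-0.187, ω₁=0.771, θ₂=0.059, ω₂=1.208
apply F[10]=-10.000 → step 11: x=-0.141, v=-1.315, θ₁=-0.171, ω₁=0.886, θ₂=0.084, ω₂=1.340
apply F[11]=-10.000 → step 12: x=-0.168, v=-1.450, θ₁=-0.152, ω₁=1.012, θ₂=0.112, ω₂=1.473
apply F[12]=-10.000 → step 13: x=-0.199, v=-1.591, θ₁=-0.130, ω₁=1.153, θ₂=0.143, ω₂=1.606
apply F[13]=-10.000 → step 14: x=-0.232, v=-1.736, θ₁=-0.106, ω₁=1.309, θ₂=0.177, ω₂=1.738
apply F[14]=-10.000 → step 15: x=-0.268, v=-1.886, θ₁=-0.078, ω₁=1.484, θ₂=0.213, ω₂=1.866
apply F[15]=-10.000 → step 16: x=-0.307, v=-2.042, θ₁=-0.046, ω₁=1.678, θ₂=0.251, ω₂=1.988
apply F[16]=-10.000 → step 17: x=-0.350, v=-2.204, θ₁=-0.010, ω₁=1.894, θ₂=0.292, ω₂=2.100
apply F[17]=-10.000 → step 18: x=-0.396, v=-2.370, θ₁=0.030, ω₁=2.132, θ₂=0.335, ω₂=2.199
apply F[18]=-10.000 → step 19: x=-0.445, v=-2.540, θ₁=0.075, ω₁=2.394, θ₂=0.380, ω₂=2.280
apply F[19]=-10.000 → step 20: x=-0.497, v=-2.713, θ₁=0.126, ω₁=2.677, θ₂=0.426, ω₂=2.340
apply F[20]=-10.000 → step 21: x=-0.553, v=-2.884, θ₁=0.182, ω₁=2.979, θ₂=0.473, ω₂=2.374
apply F[21]=-10.000 → step 22: x=-0.612, v=-3.051, θ₁=0.245, ω₁=3.295, θ₂=0.521, ω₂=2.381
apply F[22]=-10.000 → step 23: x=-0.675, v=-3.208, θ₁=0.314, ω₁=3.618, θ₂=0.568, ω₂=2.361
apply F[23]=-10.000 → step 24: x=-0.741, v=-3.351, θ₁=0.390, ω₁=3.940, θ₂=0.615, ω₂=2.317
apply F[24]=-10.000 → step 25: x=-0.809, v=-3.472, θ₁=0.472, ω₁=4.251, θ₂=0.661, ω₂=2.257
apply F[25]=-10.000 → step 26: x=-0.879, v=-3.569, θ₁=0.560, ω₁=4.544, θ₂=0.705, ω₂=2.191
apply F[26]=-10.000 → step 27: x=-0.952, v=-3.636, θ₁=0.653, ω₁=4.814, θ₂=0.749, ω₂=2.133
apply F[27]=-10.000 → step 28: x=-1.025, v=-3.671, θ₁=0.752, ω₁=5.058, θ₂=0.791, ω₂=2.095
apply F[28]=-10.000 → step 29: x=-1.098, v=-3.676, θ₁=0.855, ω₁=5.278, θ₂=0.833, ω₂=2.090
apply F[29]=-10.000 → step 30: x=-1.171, v=-3.649, θ₁=0.963, ω₁=5.477, θ₂=0.875, ω₂=2.128
apply F[30]=-10.000 → step 31: x=-1.244, v=-3.592, θ₁=1.074, ω₁=5.661, θ₂=0.918, ω₂=2.218
apply F[31]=-10.000 → step 32: x=-1.315, v=-3.508, θ₁=1.189, ω₁=5.836, θ₂=0.964, ω₂=2.365
apply F[32]=-10.000 → step 33: x=-1.384, v=-3.396, θ₁=1.308, ω₁=6.007, θ₂=1.013, ω₂=2.578
|θ₁| = 0.963 > 0.864 first at step 30.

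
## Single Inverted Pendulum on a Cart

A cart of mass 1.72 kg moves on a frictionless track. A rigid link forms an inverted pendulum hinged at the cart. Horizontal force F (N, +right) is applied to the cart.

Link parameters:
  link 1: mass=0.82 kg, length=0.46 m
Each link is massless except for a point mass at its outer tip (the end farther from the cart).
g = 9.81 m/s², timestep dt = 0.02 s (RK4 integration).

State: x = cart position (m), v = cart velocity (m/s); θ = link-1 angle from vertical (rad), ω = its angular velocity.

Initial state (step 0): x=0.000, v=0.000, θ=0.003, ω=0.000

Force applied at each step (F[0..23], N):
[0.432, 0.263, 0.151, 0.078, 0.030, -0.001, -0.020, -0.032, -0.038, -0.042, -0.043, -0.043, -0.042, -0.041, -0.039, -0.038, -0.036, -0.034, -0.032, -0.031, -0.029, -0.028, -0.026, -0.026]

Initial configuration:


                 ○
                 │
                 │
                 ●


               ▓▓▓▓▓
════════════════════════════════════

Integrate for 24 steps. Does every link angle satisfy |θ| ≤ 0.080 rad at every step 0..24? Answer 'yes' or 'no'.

Answer: yes

Derivation:
apply F[0]=+0.432 → step 1: x=0.000, v=0.005, θ=0.003, ω=-0.009
apply F[1]=+0.263 → step 2: x=0.000, v=0.008, θ=0.003, ω=-0.014
apply F[2]=+0.151 → step 3: x=0.000, v=0.009, θ=0.002, ω=-0.016
apply F[3]=+0.078 → step 4: x=0.001, v=0.010, θ=0.002, ω=-0.017
apply F[4]=+0.030 → step 5: x=0.001, v=0.010, θ=0.002, ω=-0.016
apply F[5]=-0.001 → step 6: x=0.001, v=0.010, θ=0.001, ω=-0.015
apply F[6]=-0.020 → step 7: x=0.001, v=0.009, θ=0.001, ω=-0.014
apply F[7]=-0.032 → step 8: x=0.001, v=0.009, θ=0.001, ω=-0.013
apply F[8]=-0.038 → step 9: x=0.001, v=0.008, θ=0.001, ω=-0.011
apply F[9]=-0.042 → step 10: x=0.002, v=0.008, θ=0.000, ω=-0.010
apply F[10]=-0.043 → step 11: x=0.002, v=0.007, θ=0.000, ω=-0.008
apply F[11]=-0.043 → step 12: x=0.002, v=0.007, θ=0.000, ω=-0.007
apply F[12]=-0.042 → step 13: x=0.002, v=0.006, θ=-0.000, ω=-0.006
apply F[13]=-0.041 → step 14: x=0.002, v=0.006, θ=-0.000, ω=-0.005
apply F[14]=-0.039 → step 15: x=0.002, v=0.005, θ=-0.000, ω=-0.004
apply F[15]=-0.038 → step 16: x=0.002, v=0.005, θ=-0.000, ω=-0.004
apply F[16]=-0.036 → step 17: x=0.003, v=0.005, θ=-0.000, ω=-0.003
apply F[17]=-0.034 → step 18: x=0.003, v=0.004, θ=-0.000, ω=-0.002
apply F[18]=-0.032 → step 19: x=0.003, v=0.004, θ=-0.001, ω=-0.002
apply F[19]=-0.031 → step 20: x=0.003, v=0.004, θ=-0.001, ω=-0.002
apply F[20]=-0.029 → step 21: x=0.003, v=0.003, θ=-0.001, ω=-0.001
apply F[21]=-0.028 → step 22: x=0.003, v=0.003, θ=-0.001, ω=-0.001
apply F[22]=-0.026 → step 23: x=0.003, v=0.003, θ=-0.001, ω=-0.001
apply F[23]=-0.026 → step 24: x=0.003, v=0.003, θ=-0.001, ω=-0.000
Max |angle| over trajectory = 0.003 rad; bound = 0.080 → within bound.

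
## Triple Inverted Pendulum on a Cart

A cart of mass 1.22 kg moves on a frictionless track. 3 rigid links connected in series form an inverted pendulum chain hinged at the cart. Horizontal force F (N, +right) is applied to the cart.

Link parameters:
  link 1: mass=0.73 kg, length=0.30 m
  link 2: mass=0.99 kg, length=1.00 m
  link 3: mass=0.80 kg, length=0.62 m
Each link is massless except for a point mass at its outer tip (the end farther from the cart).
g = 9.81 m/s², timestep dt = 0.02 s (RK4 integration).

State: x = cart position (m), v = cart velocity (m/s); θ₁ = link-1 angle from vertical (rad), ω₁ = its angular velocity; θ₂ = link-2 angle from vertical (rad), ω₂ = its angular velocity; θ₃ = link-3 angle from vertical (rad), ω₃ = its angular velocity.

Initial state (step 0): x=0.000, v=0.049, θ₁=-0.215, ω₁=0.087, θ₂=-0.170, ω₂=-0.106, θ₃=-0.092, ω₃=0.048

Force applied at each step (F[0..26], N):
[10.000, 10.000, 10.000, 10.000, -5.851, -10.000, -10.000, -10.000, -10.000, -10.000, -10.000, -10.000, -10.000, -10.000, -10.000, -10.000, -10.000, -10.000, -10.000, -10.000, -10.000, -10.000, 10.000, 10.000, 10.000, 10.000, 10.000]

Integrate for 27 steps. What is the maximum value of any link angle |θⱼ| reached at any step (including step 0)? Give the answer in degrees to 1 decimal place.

apply F[0]=+10.000 → step 1: x=0.003, v=0.275, θ₁=-0.223, ω₁=-0.843, θ₂=-0.172, ω₂=-0.093, θ₃=-0.091, ω₃=0.080
apply F[1]=+10.000 → step 2: x=0.011, v=0.500, θ₁=-0.249, ω₁=-1.785, θ₂=-0.174, ω₂=-0.075, θ₃=-0.089, ω₃=0.111
apply F[2]=+10.000 → step 3: x=0.023, v=0.717, θ₁=-0.294, ω₁=-2.732, θ₂=-0.175, ω₂=-0.050, θ₃=-0.086, ω₃=0.135
apply F[3]=+10.000 → step 4: x=0.040, v=0.918, θ₁=-0.358, ω₁=-3.642, θ₂=-0.176, ω₂=-0.025, θ₃=-0.083, ω₃=0.150
apply F[4]=-5.851 → step 5: x=0.058, v=0.895, θ₁=-0.434, ω₁=-3.980, θ₂=-0.176, ω₂=0.037, θ₃=-0.080, ω₃=0.174
apply F[5]=-10.000 → step 6: x=0.075, v=0.815, θ₁=-0.516, ω₁=-4.248, θ₂=-0.174, ω₂=0.121, θ₃=-0.076, ω₃=0.198
apply F[6]=-10.000 → step 7: x=0.090, v=0.729, θ₁=-0.604, ω₁=-4.551, θ₂=-0.171, ω₂=0.208, θ₃=-0.072, ω₃=0.217
apply F[7]=-10.000 → step 8: x=0.104, v=0.631, θ₁=-0.698, ω₁=-4.864, θ₂=-0.166, ω₂=0.289, θ₃=-0.068, ω₃=0.230
apply F[8]=-10.000 → step 9: x=0.115, v=0.520, θ₁=-0.799, ω₁=-5.177, θ₂=-0.159, ω₂=0.358, θ₃=-0.063, ω₃=0.239
apply F[9]=-10.000 → step 10: x=0.125, v=0.396, θ₁=-0.905, ω₁=-5.491, θ₂=-0.151, ω₂=0.413, θ₃=-0.058, ω₃=0.244
apply F[10]=-10.000 → step 11: x=0.131, v=0.256, θ₁=-1.018, ω₁=-5.814, θ₂=-0.143, ω₂=0.448, θ₃=-0.053, ω₃=0.247
apply F[11]=-10.000 → step 12: x=0.135, v=0.101, θ₁=-1.138, ω₁=-6.156, θ₂=-0.134, ω₂=0.462, θ₃=-0.048, ω₃=0.247
apply F[12]=-10.000 → step 13: x=0.135, v=-0.071, θ₁=-1.265, ω₁=-6.536, θ₂=-0.125, ω₂=0.449, θ₃=-0.043, ω₃=0.246
apply F[13]=-10.000 → step 14: x=0.132, v=-0.262, θ₁=-1.400, ω₁=-6.977, θ₂=-0.116, ω₂=0.406, θ₃=-0.039, ω₃=0.245
apply F[14]=-10.000 → step 15: x=0.124, v=-0.476, θ₁=-1.545, ω₁=-7.511, θ₂=-0.109, ω₂=0.324, θ₃=-0.034, ω₃=0.244
apply F[15]=-10.000 → step 16: x=0.113, v=-0.721, θ₁=-1.701, ω₁=-8.187, θ₂=-0.103, ω₂=0.189, θ₃=-0.029, ω₃=0.243
apply F[16]=-10.000 → step 17: x=0.095, v=-1.007, θ₁=-1.874, ω₁=-9.088, θ₂=-0.102, ω₂=-0.020, θ₃=-0.024, ω₃=0.245
apply F[17]=-10.000 → step 18: x=0.072, v=-1.358, θ₁=-2.067, ω₁=-10.370, θ₂=-0.105, ω₂=-0.345, θ₃=-0.019, ω₃=0.252
apply F[18]=-10.000 → step 19: x=0.040, v=-1.815, θ₁=-2.293, ω₁=-12.365, θ₂=-0.117, ω₂=-0.878, θ₃=-0.014, ω₃=0.274
apply F[19]=-10.000 → step 20: x=-0.002, v=-2.475, θ₁=-2.572, ω₁=-15.918, θ₂=-0.143, ω₂=-1.854, θ₃=-0.008, ω₃=0.360
apply F[20]=-10.000 → step 21: x=-0.061, v=-3.461, θ₁=-2.954, ω₁=-23.071, θ₂=-0.198, ω₂=-4.009, θ₃=0.003, ω₃=0.850
apply F[21]=-10.000 → step 22: x=-0.132, v=-3.144, θ₁=-3.472, ω₁=-26.169, θ₂=-0.308, ω₂=-6.534, θ₃=0.040, ω₃=3.086
apply F[22]=+10.000 → step 23: x=-0.176, v=-1.441, θ₁=-3.925, ω₁=-19.614, θ₂=-0.436, ω₂=-6.040, θ₃=0.119, ω₃=4.510
apply F[23]=+10.000 → step 24: x=-0.194, v=-0.463, θ₁=-4.281, ω₁=-16.481, θ₂=-0.549, ω₂=-5.301, θ₃=0.214, ω₃=4.867
apply F[24]=+10.000 → step 25: x=-0.196, v=0.232, θ₁=-4.595, ω₁=-15.046, θ₂=-0.648, ω₂=-4.622, θ₃=0.312, ω₃=4.941
apply F[25]=+10.000 → step 26: x=-0.186, v=0.817, θ₁=-4.889, ω₁=-14.449, θ₂=-0.734, ω₂=-3.949, θ₃=0.411, ω₃=4.941
apply F[26]=+10.000 → step 27: x=-0.164, v=1.358, θ₁=-5.176, ω₁=-14.419, θ₂=-0.806, ω₂=-3.223, θ₃=0.509, ω₃=4.931
Max |angle| over trajectory = 5.176 rad = 296.6°.

Answer: 296.6°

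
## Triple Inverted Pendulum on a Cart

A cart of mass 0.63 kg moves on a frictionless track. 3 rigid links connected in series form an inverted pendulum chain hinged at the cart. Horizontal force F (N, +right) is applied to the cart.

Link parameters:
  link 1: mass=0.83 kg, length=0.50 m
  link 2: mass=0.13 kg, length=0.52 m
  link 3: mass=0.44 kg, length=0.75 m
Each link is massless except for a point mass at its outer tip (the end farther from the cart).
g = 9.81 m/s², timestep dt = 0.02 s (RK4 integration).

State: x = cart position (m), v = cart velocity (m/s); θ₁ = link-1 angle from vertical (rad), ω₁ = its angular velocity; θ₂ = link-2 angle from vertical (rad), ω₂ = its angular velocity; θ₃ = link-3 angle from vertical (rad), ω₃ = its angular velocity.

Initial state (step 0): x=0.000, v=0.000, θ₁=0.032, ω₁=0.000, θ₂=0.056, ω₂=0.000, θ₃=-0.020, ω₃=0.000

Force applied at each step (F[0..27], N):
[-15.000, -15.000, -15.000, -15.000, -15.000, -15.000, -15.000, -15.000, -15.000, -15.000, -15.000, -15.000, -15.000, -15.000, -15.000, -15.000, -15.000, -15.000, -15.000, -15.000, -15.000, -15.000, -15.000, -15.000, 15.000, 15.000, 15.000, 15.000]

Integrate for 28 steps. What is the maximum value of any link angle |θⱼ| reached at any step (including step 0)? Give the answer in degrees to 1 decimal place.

apply F[0]=-15.000 → step 1: x=-0.005, v=-0.490, θ₁=0.042, ω₁=0.988, θ₂=0.057, ω₂=0.097, θ₃=-0.021, ω₃=-0.077
apply F[1]=-15.000 → step 2: x=-0.020, v=-0.983, θ₁=0.072, ω₁=1.994, θ₂=0.060, ω₂=0.173, θ₃=-0.023, ω₃=-0.143
apply F[2]=-15.000 → step 3: x=-0.044, v=-1.477, θ₁=0.122, ω₁=3.017, θ₂=0.064, ω₂=0.210, θ₃=-0.026, ω₃=-0.184
apply F[3]=-15.000 → step 4: x=-0.079, v=-1.950, θ₁=0.192, ω₁=4.011, θ₂=0.068, ω₂=0.210, θ₃=-0.030, ω₃=-0.182
apply F[4]=-15.000 → step 5: x=-0.122, v=-2.371, θ₁=0.281, ω₁=4.898, θ₂=0.072, ω₂=0.201, θ₃=-0.033, ω₃=-0.122
apply F[5]=-15.000 → step 6: x=-0.173, v=-2.708, θ₁=0.387, ω₁=5.599, θ₂=0.076, ω₂=0.235, θ₃=-0.035, ω₃=-0.008
apply F[6]=-15.000 → step 7: x=-0.230, v=-2.949, θ₁=0.504, ω₁=6.094, θ₂=0.082, ω₂=0.357, θ₃=-0.033, ω₃=0.139
apply F[7]=-15.000 → step 8: x=-0.290, v=-3.105, θ₁=0.629, ω₁=6.421, θ₂=0.091, ω₂=0.582, θ₃=-0.029, ω₃=0.299
apply F[8]=-15.000 → step 9: x=-0.353, v=-3.194, θ₁=0.760, ω₁=6.638, θ₂=0.106, ω₂=0.901, θ₃=-0.021, ω₃=0.460
apply F[9]=-15.000 → step 10: x=-0.418, v=-3.232, θ₁=0.895, ω₁=6.794, θ₂=0.128, ω₂=1.293, θ₃=-0.011, ω₃=0.618
apply F[10]=-15.000 → step 11: x=-0.482, v=-3.228, θ₁=1.032, ω₁=6.923, θ₂=0.158, ω₂=1.739, θ₃=0.003, ω₃=0.779
apply F[11]=-15.000 → step 12: x=-0.547, v=-3.190, θ₁=1.171, ω₁=7.046, θ₂=0.198, ω₂=2.222, θ₃=0.021, ω₃=0.948
apply F[12]=-15.000 → step 13: x=-0.610, v=-3.121, θ₁=1.314, ω₁=7.176, θ₂=0.247, ω₂=2.731, θ₃=0.041, ω₃=1.135
apply F[13]=-15.000 → step 14: x=-0.671, v=-3.023, θ₁=1.459, ω₁=7.322, θ₂=0.307, ω₂=3.254, θ₃=0.066, ω₃=1.349
apply F[14]=-15.000 → step 15: x=-0.730, v=-2.898, θ₁=1.607, ω₁=7.489, θ₂=0.377, ω₂=3.786, θ₃=0.096, ω₃=1.604
apply F[15]=-15.000 → step 16: x=-0.787, v=-2.744, θ₁=1.758, ω₁=7.683, θ₂=0.458, ω₂=4.321, θ₃=0.131, ω₃=1.911
apply F[16]=-15.000 → step 17: x=-0.840, v=-2.565, θ₁=1.914, ω₁=7.908, θ₂=0.550, ω₂=4.860, θ₃=0.173, ω₃=2.286
apply F[17]=-15.000 → step 18: x=-0.889, v=-2.363, θ₁=2.075, ω₁=8.162, θ₂=0.653, ω₂=5.406, θ₃=0.223, ω₃=2.745
apply F[18]=-15.000 → step 19: x=-0.934, v=-2.145, θ₁=2.241, ω₁=8.435, θ₂=0.766, ω₂=5.969, θ₃=0.283, ω₃=3.303
apply F[19]=-15.000 → step 20: x=-0.975, v=-1.930, θ₁=2.412, ω₁=8.689, θ₂=0.892, ω₂=6.552, θ₃=0.356, ω₃=3.982
apply F[20]=-15.000 → step 21: x=-1.012, v=-1.755, θ₁=2.588, ω₁=8.838, θ₂=1.029, ω₂=7.138, θ₃=0.443, ω₃=4.807
apply F[21]=-15.000 → step 22: x=-1.046, v=-1.690, θ₁=2.764, ω₁=8.718, θ₂=1.177, ω₂=7.637, θ₃=0.549, ω₃=5.804
apply F[22]=-15.000 → step 23: x=-1.081, v=-1.812, θ₁=2.933, ω₁=8.131, θ₂=1.332, ω₂=7.825, θ₃=0.677, ω₃=6.990
apply F[23]=-15.000 → step 24: x=-1.120, v=-2.147, θ₁=3.085, ω₁=6.995, θ₂=1.485, ω₂=7.375, θ₃=0.830, ω₃=8.353
apply F[24]=+15.000 → step 25: x=-1.158, v=-1.687, θ₁=3.229, ω₁=7.318, θ₂=1.623, ω₂=6.306, θ₃=1.012, ω₃=9.848
apply F[25]=+15.000 → step 26: x=-1.189, v=-1.369, θ₁=3.375, ω₁=7.155, θ₂=1.735, ω₂=4.847, θ₃=1.225, ω₃=11.502
apply F[26]=+15.000 → step 27: x=-1.214, v=-1.153, θ₁=3.512, ω₁=6.414, θ₂=1.813, ω₂=2.860, θ₃=1.473, ω₃=13.328
apply F[27]=+15.000 → step 28: x=-1.235, v=-0.931, θ₁=3.627, ω₁=5.029, θ₂=1.851, ω₂=1.177, θ₃=1.756, ω₃=14.814
Max |angle| over trajectory = 3.627 rad = 207.8°.

Answer: 207.8°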